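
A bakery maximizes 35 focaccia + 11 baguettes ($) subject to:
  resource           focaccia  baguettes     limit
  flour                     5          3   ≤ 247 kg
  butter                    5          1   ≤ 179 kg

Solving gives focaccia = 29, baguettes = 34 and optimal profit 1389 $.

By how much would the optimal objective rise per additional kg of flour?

Check each constraint at x*: flour 247/247 (tight); butter 179/179 (tight).
The binding rows give the dual system: 5·y_flour + 5·y_butter = 35 and 3·y_flour + 1·y_butter = 11.
This yields shadow prices y_flour = 2, y_butter = 5.
Shadow price of flour = 2.

2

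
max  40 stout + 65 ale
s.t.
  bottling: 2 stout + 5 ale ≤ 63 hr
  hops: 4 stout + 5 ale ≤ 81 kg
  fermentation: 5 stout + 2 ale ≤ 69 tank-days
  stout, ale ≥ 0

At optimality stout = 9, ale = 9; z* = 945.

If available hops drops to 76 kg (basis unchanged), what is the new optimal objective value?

Check each constraint at x*: bottling 63/63 (tight); hops 81/81 (tight); fermentation 63/69 (slack 6).
Slack constraints have shadow price 0 (complementary slackness).
Dual feasibility on the basic columns requires 2·y_bottling + 4·y_hops = 40, 5·y_bottling + 5·y_hops = 65.
Solving: y_bottling = 6, y_hops = 7.
Δz = y_hops·Δb = 7 × (-5) = -35, so new z* = 945 − 35 = 910.

910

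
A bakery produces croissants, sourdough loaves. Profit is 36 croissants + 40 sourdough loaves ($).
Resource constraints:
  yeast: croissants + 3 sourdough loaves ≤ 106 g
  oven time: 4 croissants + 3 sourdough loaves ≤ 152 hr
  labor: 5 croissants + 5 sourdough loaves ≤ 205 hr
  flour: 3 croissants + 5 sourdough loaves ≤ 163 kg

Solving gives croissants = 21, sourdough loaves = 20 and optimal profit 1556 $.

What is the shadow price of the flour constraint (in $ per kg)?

2

Binding: labor and flour. Non-binding: yeast (25 unused), oven time (8 unused).
Since yeast, oven time are not tight, their duals are 0.
From A_Bᵀ y = c: 5·y_labor + 3·y_flour = 36; 5·y_labor + 5·y_flour = 40.
→ y_labor = 6 and y_flour = 2.
Shadow price of flour = 2.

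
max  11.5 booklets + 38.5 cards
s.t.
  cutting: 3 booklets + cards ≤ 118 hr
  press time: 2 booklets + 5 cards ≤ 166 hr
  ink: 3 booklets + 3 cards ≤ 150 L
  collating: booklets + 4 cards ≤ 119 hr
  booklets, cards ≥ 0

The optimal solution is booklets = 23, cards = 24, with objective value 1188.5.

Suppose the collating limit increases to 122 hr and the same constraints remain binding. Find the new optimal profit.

Binding: press time and collating. Non-binding: cutting (25 unused), ink (9 unused).
Slack constraints have shadow price 0 (complementary slackness).
Dual feasibility on the basic columns requires 2·y_press time + 1·y_collating = 11.5, 5·y_press time + 4·y_collating = 38.5.
Solving: y_press time = 2.5, y_collating = 6.5.
Δz = y_collating·Δb = 6.5 × (3) = 19.5, so new z* = 1188.5 + 19.5 = 1208.

1208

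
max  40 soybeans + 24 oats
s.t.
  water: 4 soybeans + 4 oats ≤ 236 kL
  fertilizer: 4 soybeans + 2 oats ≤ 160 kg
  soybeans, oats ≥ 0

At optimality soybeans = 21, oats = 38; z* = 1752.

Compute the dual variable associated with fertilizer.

Both water and fertilizer are binding at x*.
The binding rows give the dual system: 4·y_water + 4·y_fertilizer = 40 and 4·y_water + 2·y_fertilizer = 24.
→ y_water = 2 and y_fertilizer = 8.
Shadow price of fertilizer = 8.

8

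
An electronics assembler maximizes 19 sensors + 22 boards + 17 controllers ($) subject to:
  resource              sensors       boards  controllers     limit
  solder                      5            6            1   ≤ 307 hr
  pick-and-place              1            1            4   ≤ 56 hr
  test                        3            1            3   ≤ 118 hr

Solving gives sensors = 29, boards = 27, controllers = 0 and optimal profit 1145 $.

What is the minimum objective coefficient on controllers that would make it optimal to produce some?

19

At the optimum: solder uses 307 of 307 (binding); pick-and-place uses 56 of 56 (binding); test uses 114 of 118 (slack = 4).
Slack constraints have shadow price 0 (complementary slackness).
Dual feasibility on the basic columns requires 5·y_solder + 1·y_pick-and-place = 19, 6·y_solder + 1·y_pick-and-place = 22.
→ y_solder = 3 and y_pick-and-place = 4.
controllers enters the basis when its profit ≥ yᵀa₃ = 3·1 + 4·4 = 19.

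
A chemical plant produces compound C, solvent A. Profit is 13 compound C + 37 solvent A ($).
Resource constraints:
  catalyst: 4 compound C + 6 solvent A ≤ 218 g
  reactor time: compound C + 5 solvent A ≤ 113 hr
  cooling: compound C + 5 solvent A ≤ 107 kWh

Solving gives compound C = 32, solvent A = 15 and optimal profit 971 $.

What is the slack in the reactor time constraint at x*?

6

reactor time used = 1·32 + 5·15 = 107; slack = 113 − 107 = 6.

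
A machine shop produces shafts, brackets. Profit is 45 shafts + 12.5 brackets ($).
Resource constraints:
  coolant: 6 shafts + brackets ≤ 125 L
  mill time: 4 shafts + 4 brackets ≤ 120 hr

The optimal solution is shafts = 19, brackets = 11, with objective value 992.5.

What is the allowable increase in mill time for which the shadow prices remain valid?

380

Binding constraints: coolant, mill time. The basis is B = [[6,1],[4,4]] with det 20.
Per unit increase in mill time, x* moves by d = (-0.05, 0.3).
The basis stays optimal until shafts reaches 0; allowable increase = 380 hr.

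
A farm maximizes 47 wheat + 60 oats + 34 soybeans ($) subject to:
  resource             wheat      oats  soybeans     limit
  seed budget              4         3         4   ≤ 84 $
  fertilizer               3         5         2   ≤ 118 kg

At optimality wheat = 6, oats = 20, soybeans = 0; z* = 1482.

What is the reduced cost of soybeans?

-4

Check each constraint at x*: seed budget 84/84 (tight); fertilizer 118/118 (tight).
The binding rows give the dual system: 4·y_seed budget + 3·y_fertilizer = 47 and 3·y_seed budget + 5·y_fertilizer = 60.
→ y_seed budget = 5 and y_fertilizer = 9.
Reduced cost of soybeans: c₃ − yᵀa₃ = 34 − (5·4 + 9·2) = 34 − 38 = -4.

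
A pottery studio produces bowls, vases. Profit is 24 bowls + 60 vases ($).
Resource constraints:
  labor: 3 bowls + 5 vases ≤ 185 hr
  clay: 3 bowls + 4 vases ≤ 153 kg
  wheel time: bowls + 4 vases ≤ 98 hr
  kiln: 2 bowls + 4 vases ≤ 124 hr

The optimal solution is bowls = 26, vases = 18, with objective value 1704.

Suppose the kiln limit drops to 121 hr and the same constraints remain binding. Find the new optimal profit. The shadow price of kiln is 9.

Δb = -3, so new z* = 1704 + (9)·(-3) = 1704 − 27 = 1677.

1677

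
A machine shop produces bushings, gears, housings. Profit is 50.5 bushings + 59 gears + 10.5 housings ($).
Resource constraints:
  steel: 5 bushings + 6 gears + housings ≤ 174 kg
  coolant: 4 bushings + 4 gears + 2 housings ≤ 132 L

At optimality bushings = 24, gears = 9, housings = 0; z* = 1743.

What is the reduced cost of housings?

Both steel and coolant are binding at x*.
The binding rows give the dual system: 5·y_steel + 4·y_coolant = 50.5 and 6·y_steel + 4·y_coolant = 59.
→ y_steel = 8.5 and y_coolant = 2.
Reduced cost of housings: c₃ − yᵀa₃ = 10.5 − (8.5·1 + 2·2) = 10.5 − 12.5 = -2.

-2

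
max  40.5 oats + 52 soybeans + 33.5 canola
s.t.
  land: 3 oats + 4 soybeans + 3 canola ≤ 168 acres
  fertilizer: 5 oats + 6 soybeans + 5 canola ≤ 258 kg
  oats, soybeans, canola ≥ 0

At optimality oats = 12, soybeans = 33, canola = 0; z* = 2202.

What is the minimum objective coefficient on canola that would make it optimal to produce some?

40.5

Check each constraint at x*: land 168/168 (tight); fertilizer 258/258 (tight).
Dual feasibility on the basic columns requires 3·y_land + 5·y_fertilizer = 40.5, 4·y_land + 6·y_fertilizer = 52.
Solving: y_land = 8.5, y_fertilizer = 3.
canola enters the basis when its profit ≥ yᵀa₃ = 8.5·3 + 3·5 = 40.5.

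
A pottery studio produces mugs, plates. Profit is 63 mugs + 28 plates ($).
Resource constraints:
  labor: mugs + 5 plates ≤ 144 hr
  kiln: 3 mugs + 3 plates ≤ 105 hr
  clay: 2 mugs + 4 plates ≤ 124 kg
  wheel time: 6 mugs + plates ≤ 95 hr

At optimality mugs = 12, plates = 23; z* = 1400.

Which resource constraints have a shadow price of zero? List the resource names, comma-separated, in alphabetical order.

clay, labor

labor: 127/144 (slack 17)
kiln: 105/105 (binding)
clay: 116/124 (slack 8)
wheel time: 95/95 (binding)
By complementary slackness, a constraint with positive slack has shadow price 0 → clay, labor.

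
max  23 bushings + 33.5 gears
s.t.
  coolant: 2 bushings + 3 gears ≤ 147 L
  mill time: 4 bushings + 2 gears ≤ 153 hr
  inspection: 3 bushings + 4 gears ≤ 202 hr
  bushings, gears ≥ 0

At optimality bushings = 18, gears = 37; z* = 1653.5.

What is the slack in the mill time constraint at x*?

mill time used = 4·18 + 2·37 = 146; slack = 153 − 146 = 7.

7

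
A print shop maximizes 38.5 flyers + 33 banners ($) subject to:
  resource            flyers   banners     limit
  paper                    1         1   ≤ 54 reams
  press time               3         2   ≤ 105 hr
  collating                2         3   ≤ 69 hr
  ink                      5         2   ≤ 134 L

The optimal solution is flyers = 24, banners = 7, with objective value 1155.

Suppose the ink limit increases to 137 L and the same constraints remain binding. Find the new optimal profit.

Check each constraint at x*: paper 31/54 (slack 23); press time 86/105 (slack 19); collating 69/69 (tight); ink 134/134 (tight).
Since paper, press time are not tight, their duals are 0.
Dual feasibility on the basic columns requires 2·y_collating + 5·y_ink = 38.5, 3·y_collating + 2·y_ink = 33.
Solving: y_collating = 8, y_ink = 4.5.
Δz = y_ink·Δb = 4.5 × (3) = 13.5, so new z* = 1155 + 13.5 = 1168.5.

1168.5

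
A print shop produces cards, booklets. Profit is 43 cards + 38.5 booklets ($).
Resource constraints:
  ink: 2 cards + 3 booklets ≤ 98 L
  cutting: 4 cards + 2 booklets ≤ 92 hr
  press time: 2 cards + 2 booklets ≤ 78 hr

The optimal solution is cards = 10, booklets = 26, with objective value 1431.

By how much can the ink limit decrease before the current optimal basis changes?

52

Binding constraints: ink, cutting. The basis is B = [[2,3],[4,2]] with det -8.
Per unit decrease in ink, x* moves by d = (0.25, -0.5).
The basis stays optimal until booklets reaches 0; allowable decrease = 52 L.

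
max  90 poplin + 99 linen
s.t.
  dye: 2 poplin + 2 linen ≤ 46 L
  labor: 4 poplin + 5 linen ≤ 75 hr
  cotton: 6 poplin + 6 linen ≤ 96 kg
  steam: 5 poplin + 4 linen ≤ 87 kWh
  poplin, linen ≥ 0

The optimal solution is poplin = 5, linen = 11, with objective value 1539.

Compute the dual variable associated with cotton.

Check each constraint at x*: dye 32/46 (slack 14); labor 75/75 (tight); cotton 96/96 (tight); steam 69/87 (slack 18).
Since dye, steam are not tight, their duals are 0.
From A_Bᵀ y = c: 4·y_labor + 6·y_cotton = 90; 5·y_labor + 6·y_cotton = 99.
→ y_labor = 9 and y_cotton = 9.
Shadow price of cotton = 9.

9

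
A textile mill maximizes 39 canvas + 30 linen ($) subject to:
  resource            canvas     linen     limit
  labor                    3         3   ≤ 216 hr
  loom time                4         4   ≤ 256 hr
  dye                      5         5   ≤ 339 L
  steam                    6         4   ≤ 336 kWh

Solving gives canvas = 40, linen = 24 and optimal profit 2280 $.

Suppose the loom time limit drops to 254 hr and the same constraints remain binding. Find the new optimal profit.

At the optimum: labor uses 192 of 216 (slack = 24); loom time uses 256 of 256 (binding); dye uses 320 of 339 (slack = 19); steam uses 336 of 336 (binding).
By complementary slackness, y = 0 for the non-binding constraints.
The binding rows give the dual system: 4·y_loom time + 6·y_steam = 39 and 4·y_loom time + 4·y_steam = 30.
Solving: y_loom time = 3, y_steam = 4.5.
Δz = y_loom time·Δb = 3 × (-2) = -6, so new z* = 2280 − 6 = 2274.

2274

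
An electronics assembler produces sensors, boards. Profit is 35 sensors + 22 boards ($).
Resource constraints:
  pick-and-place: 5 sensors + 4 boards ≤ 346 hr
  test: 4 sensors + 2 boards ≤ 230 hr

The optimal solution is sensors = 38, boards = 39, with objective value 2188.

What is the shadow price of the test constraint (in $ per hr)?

Both pick-and-place and test are binding at x*.
From A_Bᵀ y = c: 5·y_pick-and-place + 4·y_test = 35; 4·y_pick-and-place + 2·y_test = 22.
This yields shadow prices y_pick-and-place = 3, y_test = 5.
Shadow price of test = 5.

5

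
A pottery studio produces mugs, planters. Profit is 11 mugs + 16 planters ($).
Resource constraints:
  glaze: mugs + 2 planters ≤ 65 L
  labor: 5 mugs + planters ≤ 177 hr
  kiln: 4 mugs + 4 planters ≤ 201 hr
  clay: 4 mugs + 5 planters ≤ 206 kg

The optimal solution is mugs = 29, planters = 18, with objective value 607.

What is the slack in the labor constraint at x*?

labor used = 5·29 + 1·18 = 163; slack = 177 − 163 = 14.

14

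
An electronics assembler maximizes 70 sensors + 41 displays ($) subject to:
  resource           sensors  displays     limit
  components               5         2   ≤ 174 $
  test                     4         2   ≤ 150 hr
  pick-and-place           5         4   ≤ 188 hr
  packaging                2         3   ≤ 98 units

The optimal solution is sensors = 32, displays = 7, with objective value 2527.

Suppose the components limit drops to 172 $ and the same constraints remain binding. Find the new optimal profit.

2512

Binding: components and pick-and-place. Non-binding: test (8 unused), packaging (13 unused).
By complementary slackness, y = 0 for the non-binding constraints.
Dual feasibility on the basic columns requires 5·y_components + 5·y_pick-and-place = 70, 2·y_components + 4·y_pick-and-place = 41.
This yields shadow prices y_components = 7.5, y_pick-and-place = 6.5.
Δz = y_components·Δb = 7.5 × (-2) = -15, so new z* = 2527 − 15 = 2512.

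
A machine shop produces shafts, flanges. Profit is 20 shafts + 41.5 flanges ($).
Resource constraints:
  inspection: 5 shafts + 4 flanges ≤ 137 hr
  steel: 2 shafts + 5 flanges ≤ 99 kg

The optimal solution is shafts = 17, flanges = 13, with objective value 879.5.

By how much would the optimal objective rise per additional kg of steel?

7.5

At the optimum: inspection uses 137 of 137 (binding); steel uses 99 of 99 (binding).
The binding rows give the dual system: 5·y_inspection + 2·y_steel = 20 and 4·y_inspection + 5·y_steel = 41.5.
→ y_inspection = 1 and y_steel = 7.5.
Shadow price of steel = 7.5.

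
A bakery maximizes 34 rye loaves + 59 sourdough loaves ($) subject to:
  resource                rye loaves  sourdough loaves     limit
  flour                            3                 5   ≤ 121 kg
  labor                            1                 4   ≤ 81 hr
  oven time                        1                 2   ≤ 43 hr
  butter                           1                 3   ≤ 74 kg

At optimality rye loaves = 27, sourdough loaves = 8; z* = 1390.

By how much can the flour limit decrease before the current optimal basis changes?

11

Binding constraints: flour, oven time. The basis is B = [[3,5],[1,2]] with det 1.
Per unit decrease in flour, x* moves by d = (-2, 1).
The basis stays optimal until labor becomes binding; allowable decrease = 11 kg.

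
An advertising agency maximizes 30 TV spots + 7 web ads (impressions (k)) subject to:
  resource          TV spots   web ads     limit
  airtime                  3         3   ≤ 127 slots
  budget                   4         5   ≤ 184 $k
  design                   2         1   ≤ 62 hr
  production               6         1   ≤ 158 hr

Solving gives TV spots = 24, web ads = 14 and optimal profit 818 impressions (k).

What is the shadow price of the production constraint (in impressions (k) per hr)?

4

At the optimum: airtime uses 114 of 127 (slack = 13); budget uses 166 of 184 (slack = 18); design uses 62 of 62 (binding); production uses 158 of 158 (binding).
Slack constraints have shadow price 0 (complementary slackness).
Dual feasibility on the basic columns requires 2·y_design + 6·y_production = 30, 1·y_design + 1·y_production = 7.
This yields shadow prices y_design = 3, y_production = 4.
Shadow price of production = 4.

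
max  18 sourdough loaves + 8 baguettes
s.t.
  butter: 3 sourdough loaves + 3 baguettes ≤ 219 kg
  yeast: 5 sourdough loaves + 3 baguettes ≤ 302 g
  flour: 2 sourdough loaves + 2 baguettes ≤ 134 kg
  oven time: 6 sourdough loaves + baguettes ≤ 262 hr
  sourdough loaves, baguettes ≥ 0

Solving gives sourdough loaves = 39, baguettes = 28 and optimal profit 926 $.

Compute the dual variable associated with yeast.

0

Binding: flour and oven time. Non-binding: butter (18 unused), yeast (23 unused).
Slack constraints have shadow price 0 (complementary slackness).
The binding rows give the dual system: 2·y_flour + 6·y_oven time = 18 and 2·y_flour + 1·y_oven time = 8.
Solving: y_flour = 3, y_oven time = 2.
Shadow price of yeast = 0.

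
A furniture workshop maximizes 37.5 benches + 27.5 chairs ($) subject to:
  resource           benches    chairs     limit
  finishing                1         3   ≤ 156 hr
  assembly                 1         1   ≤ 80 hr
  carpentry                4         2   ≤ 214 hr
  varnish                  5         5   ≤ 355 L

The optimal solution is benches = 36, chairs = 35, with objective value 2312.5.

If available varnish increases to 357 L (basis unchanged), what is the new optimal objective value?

Binding: carpentry and varnish. Non-binding: finishing (15 unused), assembly (9 unused).
By complementary slackness, y = 0 for the non-binding constraints.
Dual feasibility on the basic columns requires 4·y_carpentry + 5·y_varnish = 37.5, 2·y_carpentry + 5·y_varnish = 27.5.
Solving: y_carpentry = 5, y_varnish = 3.5.
Δz = y_varnish·Δb = 3.5 × (2) = 7, so new z* = 2312.5 + 7 = 2319.5.

2319.5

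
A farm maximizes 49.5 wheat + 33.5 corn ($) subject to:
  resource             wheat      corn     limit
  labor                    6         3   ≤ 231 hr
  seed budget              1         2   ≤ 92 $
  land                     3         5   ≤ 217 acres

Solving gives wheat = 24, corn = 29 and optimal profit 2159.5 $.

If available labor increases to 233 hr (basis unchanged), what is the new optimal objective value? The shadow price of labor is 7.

2173.5

Δb = 2, so new z* = 2159.5 + (7)·(2) = 2159.5 + 14 = 2173.5.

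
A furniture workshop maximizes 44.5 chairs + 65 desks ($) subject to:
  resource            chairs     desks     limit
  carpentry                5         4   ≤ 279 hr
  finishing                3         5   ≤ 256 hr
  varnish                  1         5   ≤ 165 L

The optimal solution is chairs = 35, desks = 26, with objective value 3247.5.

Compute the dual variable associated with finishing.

0

At the optimum: carpentry uses 279 of 279 (binding); finishing uses 235 of 256 (slack = 21); varnish uses 165 of 165 (binding).
By complementary slackness, y = 0 for the non-binding constraint.
The binding rows give the dual system: 5·y_carpentry + 1·y_varnish = 44.5 and 4·y_carpentry + 5·y_varnish = 65.
This yields shadow prices y_carpentry = 7.5, y_varnish = 7.
Shadow price of finishing = 0.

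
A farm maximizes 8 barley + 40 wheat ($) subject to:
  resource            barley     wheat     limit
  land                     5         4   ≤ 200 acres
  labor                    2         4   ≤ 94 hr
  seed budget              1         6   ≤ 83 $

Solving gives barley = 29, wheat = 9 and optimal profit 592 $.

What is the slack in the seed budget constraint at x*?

seed budget used = 1·29 + 6·9 = 83; slack = 83 − 83 = 0.

0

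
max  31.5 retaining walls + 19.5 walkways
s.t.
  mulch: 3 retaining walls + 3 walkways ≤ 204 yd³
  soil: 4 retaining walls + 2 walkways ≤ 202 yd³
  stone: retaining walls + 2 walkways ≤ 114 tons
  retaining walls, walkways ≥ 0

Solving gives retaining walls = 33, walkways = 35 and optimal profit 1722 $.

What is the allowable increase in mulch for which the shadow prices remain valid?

Binding constraints: mulch, soil. The basis is B = [[3,3],[4,2]] with det -6.
Per unit increase in mulch, x* moves by d = (-0.3333, 0.6667).
The basis stays optimal until stone becomes binding; allowable increase = 11 yd³.

11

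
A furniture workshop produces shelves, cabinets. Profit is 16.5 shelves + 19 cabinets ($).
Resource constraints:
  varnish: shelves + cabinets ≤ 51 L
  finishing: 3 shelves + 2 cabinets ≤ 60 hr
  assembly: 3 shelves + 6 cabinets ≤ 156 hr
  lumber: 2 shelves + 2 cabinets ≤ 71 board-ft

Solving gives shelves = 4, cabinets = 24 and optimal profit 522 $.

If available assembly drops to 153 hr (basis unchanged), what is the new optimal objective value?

Binding: finishing and assembly. Non-binding: varnish (23 unused), lumber (15 unused).
Slack constraints have shadow price 0 (complementary slackness).
The binding rows give the dual system: 3·y_finishing + 3·y_assembly = 16.5 and 2·y_finishing + 6·y_assembly = 19.
Solving: y_finishing = 3.5, y_assembly = 2.
Δz = y_assembly·Δb = 2 × (-3) = -6, so new z* = 522 − 6 = 516.

516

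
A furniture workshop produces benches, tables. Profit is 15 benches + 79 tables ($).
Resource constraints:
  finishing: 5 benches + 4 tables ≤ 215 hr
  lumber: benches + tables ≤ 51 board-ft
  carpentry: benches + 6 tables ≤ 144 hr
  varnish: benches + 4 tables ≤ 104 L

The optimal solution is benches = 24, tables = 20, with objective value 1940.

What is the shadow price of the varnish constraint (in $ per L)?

Check each constraint at x*: finishing 200/215 (slack 15); lumber 44/51 (slack 7); carpentry 144/144 (tight); varnish 104/104 (tight).
Slack constraints have shadow price 0 (complementary slackness).
Dual feasibility on the basic columns requires 1·y_carpentry + 1·y_varnish = 15, 6·y_carpentry + 4·y_varnish = 79.
This yields shadow prices y_carpentry = 9.5, y_varnish = 5.5.
Shadow price of varnish = 5.5.

5.5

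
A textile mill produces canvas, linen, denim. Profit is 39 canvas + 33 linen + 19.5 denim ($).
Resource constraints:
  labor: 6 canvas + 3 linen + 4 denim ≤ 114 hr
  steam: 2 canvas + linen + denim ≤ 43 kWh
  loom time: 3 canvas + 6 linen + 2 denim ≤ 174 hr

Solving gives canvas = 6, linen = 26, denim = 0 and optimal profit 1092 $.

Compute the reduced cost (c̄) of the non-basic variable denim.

-6.5

At the optimum: labor uses 114 of 114 (binding); steam uses 38 of 43 (slack = 5); loom time uses 174 of 174 (binding).
By complementary slackness, y = 0 for the non-binding constraint.
From A_Bᵀ y = c: 6·y_labor + 3·y_loom time = 39; 3·y_labor + 6·y_loom time = 33.
Solving: y_labor = 5, y_loom time = 3.
Reduced cost of denim: c₃ − yᵀa₃ = 19.5 − (5·4 + 3·2) = 19.5 − 26 = -6.5.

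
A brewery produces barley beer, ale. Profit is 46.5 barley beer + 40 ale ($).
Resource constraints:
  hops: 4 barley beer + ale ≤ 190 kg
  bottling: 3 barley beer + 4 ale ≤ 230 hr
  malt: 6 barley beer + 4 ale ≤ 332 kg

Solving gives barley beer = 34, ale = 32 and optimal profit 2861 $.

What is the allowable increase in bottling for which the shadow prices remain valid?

Binding constraints: bottling, malt. The basis is B = [[3,4],[6,4]] with det -12.
Per unit increase in bottling, x* moves by d = (-0.3333, 0.5).
The basis stays optimal until barley beer reaches 0; allowable increase = 102 hr.

102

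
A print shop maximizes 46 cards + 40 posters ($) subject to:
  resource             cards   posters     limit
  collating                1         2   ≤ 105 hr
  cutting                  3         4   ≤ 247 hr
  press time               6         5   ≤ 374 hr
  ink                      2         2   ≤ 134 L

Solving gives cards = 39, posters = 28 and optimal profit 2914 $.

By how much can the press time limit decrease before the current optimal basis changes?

Binding constraints: press time, ink. The basis is B = [[6,5],[2,2]] with det 2.
Per unit decrease in press time, x* moves by d = (-1, 1).
The basis stays optimal until collating becomes binding; allowable decrease = 10 hr.

10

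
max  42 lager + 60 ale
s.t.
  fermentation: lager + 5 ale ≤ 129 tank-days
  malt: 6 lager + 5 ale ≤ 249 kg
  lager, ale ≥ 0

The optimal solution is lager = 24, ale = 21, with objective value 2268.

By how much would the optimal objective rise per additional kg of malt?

6

Both fermentation and malt are binding at x*.
Dual feasibility on the basic columns requires 1·y_fermentation + 6·y_malt = 42, 5·y_fermentation + 5·y_malt = 60.
Solving: y_fermentation = 6, y_malt = 6.
Shadow price of malt = 6.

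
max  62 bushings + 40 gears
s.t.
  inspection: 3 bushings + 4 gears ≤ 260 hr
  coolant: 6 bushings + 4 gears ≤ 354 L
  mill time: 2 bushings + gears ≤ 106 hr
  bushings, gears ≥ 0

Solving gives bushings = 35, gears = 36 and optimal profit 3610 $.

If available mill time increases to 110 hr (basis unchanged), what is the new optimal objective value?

3626

Check each constraint at x*: inspection 249/260 (slack 11); coolant 354/354 (tight); mill time 106/106 (tight).
Slack constraints have shadow price 0 (complementary slackness).
The binding rows give the dual system: 6·y_coolant + 2·y_mill time = 62 and 4·y_coolant + 1·y_mill time = 40.
→ y_coolant = 9 and y_mill time = 4.
Δz = y_mill time·Δb = 4 × (4) = 16, so new z* = 3610 + 16 = 3626.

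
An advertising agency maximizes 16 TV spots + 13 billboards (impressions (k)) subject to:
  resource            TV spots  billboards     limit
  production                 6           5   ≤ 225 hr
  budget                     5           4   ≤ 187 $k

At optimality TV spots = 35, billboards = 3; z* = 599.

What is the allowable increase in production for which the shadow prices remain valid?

Binding constraints: production, budget. The basis is B = [[6,5],[5,4]] with det -1.
Per unit increase in production, x* moves by d = (-4, 5).
The basis stays optimal until TV spots reaches 0; allowable increase = 8.75 hr.

8.75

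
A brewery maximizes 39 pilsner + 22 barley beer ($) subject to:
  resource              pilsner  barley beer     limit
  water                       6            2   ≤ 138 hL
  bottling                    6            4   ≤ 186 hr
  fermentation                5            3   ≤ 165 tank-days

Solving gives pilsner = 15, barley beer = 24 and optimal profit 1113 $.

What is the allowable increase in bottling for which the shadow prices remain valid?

Binding constraints: water, bottling. The basis is B = [[6,2],[6,4]] with det 12.
Per unit increase in bottling, x* moves by d = (-0.1667, 0.5).
The basis stays optimal until fermentation becomes binding; allowable increase = 27 hr.

27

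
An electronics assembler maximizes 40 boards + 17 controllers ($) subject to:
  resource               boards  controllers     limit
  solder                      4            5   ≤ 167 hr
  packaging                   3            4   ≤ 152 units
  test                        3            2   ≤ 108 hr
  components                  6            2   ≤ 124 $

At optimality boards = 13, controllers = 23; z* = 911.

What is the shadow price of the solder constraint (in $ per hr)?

Check each constraint at x*: solder 167/167 (tight); packaging 131/152 (slack 21); test 85/108 (slack 23); components 124/124 (tight).
Slack constraints have shadow price 0 (complementary slackness).
The binding rows give the dual system: 4·y_solder + 6·y_components = 40 and 5·y_solder + 2·y_components = 17.
This yields shadow prices y_solder = 1, y_components = 6.
Shadow price of solder = 1.

1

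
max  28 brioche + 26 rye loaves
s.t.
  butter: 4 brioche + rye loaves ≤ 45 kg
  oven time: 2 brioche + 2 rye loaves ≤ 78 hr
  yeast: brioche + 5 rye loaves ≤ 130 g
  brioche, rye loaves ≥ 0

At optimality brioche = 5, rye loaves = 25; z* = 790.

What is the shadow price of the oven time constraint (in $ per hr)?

At the optimum: butter uses 45 of 45 (binding); oven time uses 60 of 78 (slack = 18); yeast uses 130 of 130 (binding).
By complementary slackness, y = 0 for the non-binding constraint.
The binding rows give the dual system: 4·y_butter + 1·y_yeast = 28 and 1·y_butter + 5·y_yeast = 26.
→ y_butter = 6 and y_yeast = 4.
Shadow price of oven time = 0.

0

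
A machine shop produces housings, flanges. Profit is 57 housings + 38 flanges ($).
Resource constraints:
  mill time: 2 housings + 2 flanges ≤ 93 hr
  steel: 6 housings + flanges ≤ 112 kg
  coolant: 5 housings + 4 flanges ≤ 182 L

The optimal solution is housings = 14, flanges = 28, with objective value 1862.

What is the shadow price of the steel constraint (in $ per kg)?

Binding: steel and coolant. Non-binding: mill time (9 unused).
Since mill time is not tight, its dual is 0.
Dual feasibility on the basic columns requires 6·y_steel + 5·y_coolant = 57, 1·y_steel + 4·y_coolant = 38.
This yields shadow prices y_steel = 2, y_coolant = 9.
Shadow price of steel = 2.

2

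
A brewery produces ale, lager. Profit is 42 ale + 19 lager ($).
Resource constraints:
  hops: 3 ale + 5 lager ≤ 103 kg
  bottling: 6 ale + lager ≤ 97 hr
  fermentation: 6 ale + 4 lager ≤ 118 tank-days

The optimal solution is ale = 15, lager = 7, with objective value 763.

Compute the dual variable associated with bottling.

Check each constraint at x*: hops 80/103 (slack 23); bottling 97/97 (tight); fermentation 118/118 (tight).
Since hops is not tight, its dual is 0.
Dual feasibility on the basic columns requires 6·y_bottling + 6·y_fermentation = 42, 1·y_bottling + 4·y_fermentation = 19.
This yields shadow prices y_bottling = 3, y_fermentation = 4.
Shadow price of bottling = 3.

3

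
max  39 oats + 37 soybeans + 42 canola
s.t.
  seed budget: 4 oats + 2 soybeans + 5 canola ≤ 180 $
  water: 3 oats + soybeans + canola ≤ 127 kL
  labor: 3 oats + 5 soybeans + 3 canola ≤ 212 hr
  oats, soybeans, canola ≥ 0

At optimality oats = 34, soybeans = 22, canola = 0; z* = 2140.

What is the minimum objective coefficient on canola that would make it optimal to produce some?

Check each constraint at x*: seed budget 180/180 (tight); water 124/127 (slack 3); labor 212/212 (tight).
Slack constraints have shadow price 0 (complementary slackness).
The binding rows give the dual system: 4·y_seed budget + 3·y_labor = 39 and 2·y_seed budget + 5·y_labor = 37.
This yields shadow prices y_seed budget = 6, y_labor = 5.
canola enters the basis when its profit ≥ yᵀa₃ = 6·5 + 5·3 = 45.

45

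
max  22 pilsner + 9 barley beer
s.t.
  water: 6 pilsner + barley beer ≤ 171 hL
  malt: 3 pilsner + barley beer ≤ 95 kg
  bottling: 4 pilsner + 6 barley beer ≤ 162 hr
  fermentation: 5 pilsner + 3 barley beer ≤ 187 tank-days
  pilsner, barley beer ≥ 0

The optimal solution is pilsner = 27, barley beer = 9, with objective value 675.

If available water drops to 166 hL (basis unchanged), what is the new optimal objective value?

Check each constraint at x*: water 171/171 (tight); malt 90/95 (slack 5); bottling 162/162 (tight); fermentation 162/187 (slack 25).
Since malt, fermentation are not tight, their duals are 0.
From A_Bᵀ y = c: 6·y_water + 4·y_bottling = 22; 1·y_water + 6·y_bottling = 9.
Solving: y_water = 3, y_bottling = 1.
Δz = y_water·Δb = 3 × (-5) = -15, so new z* = 675 − 15 = 660.

660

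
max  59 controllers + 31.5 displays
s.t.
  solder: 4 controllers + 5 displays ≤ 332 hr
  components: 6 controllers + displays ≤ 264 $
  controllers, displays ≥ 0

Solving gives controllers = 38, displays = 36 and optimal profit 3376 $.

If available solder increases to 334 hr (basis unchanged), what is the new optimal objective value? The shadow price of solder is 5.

3386

Δb = 2, so new z* = 3376 + (5)·(2) = 3376 + 10 = 3386.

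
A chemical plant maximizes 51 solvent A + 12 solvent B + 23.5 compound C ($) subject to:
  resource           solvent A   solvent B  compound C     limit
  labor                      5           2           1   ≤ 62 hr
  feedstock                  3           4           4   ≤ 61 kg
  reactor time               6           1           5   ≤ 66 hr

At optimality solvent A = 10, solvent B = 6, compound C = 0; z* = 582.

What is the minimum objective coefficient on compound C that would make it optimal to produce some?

33

Check each constraint at x*: labor 62/62 (tight); feedstock 54/61 (slack 7); reactor time 66/66 (tight).
Since feedstock is not tight, its dual is 0.
Dual feasibility on the basic columns requires 5·y_labor + 6·y_reactor time = 51, 2·y_labor + 1·y_reactor time = 12.
This yields shadow prices y_labor = 3, y_reactor time = 6.
compound C enters the basis when its profit ≥ yᵀa₃ = 3·1 + 6·5 = 33.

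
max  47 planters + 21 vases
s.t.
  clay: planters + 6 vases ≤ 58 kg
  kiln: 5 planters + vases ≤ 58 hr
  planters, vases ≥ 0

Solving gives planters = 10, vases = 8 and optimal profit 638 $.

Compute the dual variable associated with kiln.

Both clay and kiln are binding at x*.
From A_Bᵀ y = c: 1·y_clay + 5·y_kiln = 47; 6·y_clay + 1·y_kiln = 21.
Solving: y_clay = 2, y_kiln = 9.
Shadow price of kiln = 9.

9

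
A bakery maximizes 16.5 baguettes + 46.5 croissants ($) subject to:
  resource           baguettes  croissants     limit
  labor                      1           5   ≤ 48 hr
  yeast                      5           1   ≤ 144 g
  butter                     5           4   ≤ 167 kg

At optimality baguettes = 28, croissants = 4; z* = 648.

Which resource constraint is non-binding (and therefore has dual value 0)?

labor: 48/48 (binding)
yeast: 144/144 (binding)
butter: 156/167 (slack 11)
By complementary slackness, a constraint with positive slack has shadow price 0 → butter.

butter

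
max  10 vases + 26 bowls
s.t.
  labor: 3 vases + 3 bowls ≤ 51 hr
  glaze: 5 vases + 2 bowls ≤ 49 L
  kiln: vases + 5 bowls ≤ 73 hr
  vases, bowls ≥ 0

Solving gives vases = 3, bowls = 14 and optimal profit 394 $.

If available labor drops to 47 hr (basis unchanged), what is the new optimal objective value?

386

At the optimum: labor uses 51 of 51 (binding); glaze uses 43 of 49 (slack = 6); kiln uses 73 of 73 (binding).
Slack constraints have shadow price 0 (complementary slackness).
Dual feasibility on the basic columns requires 3·y_labor + 1·y_kiln = 10, 3·y_labor + 5·y_kiln = 26.
Solving: y_labor = 2, y_kiln = 4.
Δz = y_labor·Δb = 2 × (-4) = -8, so new z* = 394 − 8 = 386.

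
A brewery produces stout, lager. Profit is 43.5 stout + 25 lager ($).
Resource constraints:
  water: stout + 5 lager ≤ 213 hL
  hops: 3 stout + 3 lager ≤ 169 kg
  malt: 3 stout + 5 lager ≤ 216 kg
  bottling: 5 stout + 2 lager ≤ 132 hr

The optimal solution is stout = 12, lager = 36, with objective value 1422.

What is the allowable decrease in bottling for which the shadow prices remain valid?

Binding constraints: malt, bottling. The basis is B = [[3,5],[5,2]] with det -19.
Per unit decrease in bottling, x* moves by d = (-0.2632, 0.1579).
The basis stays optimal until water becomes binding; allowable decrease = 39.9 hr.

39.9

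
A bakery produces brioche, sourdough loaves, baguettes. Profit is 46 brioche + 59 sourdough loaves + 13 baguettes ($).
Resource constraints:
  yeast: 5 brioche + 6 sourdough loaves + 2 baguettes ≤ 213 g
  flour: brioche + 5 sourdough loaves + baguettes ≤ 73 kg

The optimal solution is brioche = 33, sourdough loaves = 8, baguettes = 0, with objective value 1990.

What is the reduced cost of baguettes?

-6

Check each constraint at x*: yeast 213/213 (tight); flour 73/73 (tight).
From A_Bᵀ y = c: 5·y_yeast + 1·y_flour = 46; 6·y_yeast + 5·y_flour = 59.
→ y_yeast = 9 and y_flour = 1.
Reduced cost of baguettes: c₃ − yᵀa₃ = 13 − (9·2 + 1·1) = 13 − 19 = -6.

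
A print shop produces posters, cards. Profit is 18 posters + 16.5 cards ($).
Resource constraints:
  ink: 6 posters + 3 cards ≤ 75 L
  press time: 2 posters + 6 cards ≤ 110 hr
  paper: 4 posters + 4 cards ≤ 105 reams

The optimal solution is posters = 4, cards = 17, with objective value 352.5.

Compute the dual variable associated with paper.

0

At the optimum: ink uses 75 of 75 (binding); press time uses 110 of 110 (binding); paper uses 84 of 105 (slack = 21).
Slack constraints have shadow price 0 (complementary slackness).
From A_Bᵀ y = c: 6·y_ink + 2·y_press time = 18; 3·y_ink + 6·y_press time = 16.5.
Solving: y_ink = 2.5, y_press time = 1.5.
Shadow price of paper = 0.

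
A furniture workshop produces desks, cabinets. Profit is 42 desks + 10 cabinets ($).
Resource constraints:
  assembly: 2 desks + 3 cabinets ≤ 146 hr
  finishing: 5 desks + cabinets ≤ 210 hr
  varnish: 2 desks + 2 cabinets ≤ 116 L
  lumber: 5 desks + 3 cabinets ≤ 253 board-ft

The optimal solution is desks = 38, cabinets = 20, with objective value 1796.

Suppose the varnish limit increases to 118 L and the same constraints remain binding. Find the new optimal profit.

Binding: finishing and varnish. Non-binding: assembly (10 unused), lumber (3 unused).
Since assembly, lumber are not tight, their duals are 0.
The binding rows give the dual system: 5·y_finishing + 2·y_varnish = 42 and 1·y_finishing + 2·y_varnish = 10.
→ y_finishing = 8 and y_varnish = 1.
Δz = y_varnish·Δb = 1 × (2) = 2, so new z* = 1796 + 2 = 1798.

1798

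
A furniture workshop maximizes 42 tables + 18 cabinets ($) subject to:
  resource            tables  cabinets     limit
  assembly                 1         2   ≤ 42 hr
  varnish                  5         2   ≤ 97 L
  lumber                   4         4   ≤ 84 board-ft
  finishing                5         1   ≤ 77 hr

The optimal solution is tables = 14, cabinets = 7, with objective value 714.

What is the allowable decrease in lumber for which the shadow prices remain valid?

22.4

Binding constraints: lumber, finishing. The basis is B = [[4,4],[5,1]] with det -16.
Per unit decrease in lumber, x* moves by d = (0.0625, -0.3125).
The basis stays optimal until cabinets reaches 0; allowable decrease = 22.4 board-ft.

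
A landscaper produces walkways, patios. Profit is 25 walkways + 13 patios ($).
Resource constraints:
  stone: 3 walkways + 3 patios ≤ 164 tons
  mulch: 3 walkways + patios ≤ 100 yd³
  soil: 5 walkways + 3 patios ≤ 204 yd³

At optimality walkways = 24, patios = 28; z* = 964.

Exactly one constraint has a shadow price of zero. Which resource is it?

stone: 156/164 (slack 8)
mulch: 100/100 (binding)
soil: 204/204 (binding)
By complementary slackness, a constraint with positive slack has shadow price 0 → stone.

stone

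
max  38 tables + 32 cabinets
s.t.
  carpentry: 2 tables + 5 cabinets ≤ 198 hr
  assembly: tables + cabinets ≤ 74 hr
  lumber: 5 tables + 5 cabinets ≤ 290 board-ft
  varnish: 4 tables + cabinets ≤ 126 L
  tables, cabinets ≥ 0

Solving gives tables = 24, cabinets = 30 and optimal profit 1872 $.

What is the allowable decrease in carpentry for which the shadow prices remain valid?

135

Binding constraints: carpentry, varnish. The basis is B = [[2,5],[4,1]] with det -18.
Per unit decrease in carpentry, x* moves by d = (0.0556, -0.2222).
The basis stays optimal until cabinets reaches 0; allowable decrease = 135 hr.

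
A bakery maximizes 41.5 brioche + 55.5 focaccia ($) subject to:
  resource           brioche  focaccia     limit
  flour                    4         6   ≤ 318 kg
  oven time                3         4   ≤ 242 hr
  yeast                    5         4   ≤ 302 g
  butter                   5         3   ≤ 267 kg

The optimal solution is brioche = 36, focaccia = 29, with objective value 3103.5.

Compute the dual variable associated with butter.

Binding: flour and butter. Non-binding: oven time (18 unused), yeast (6 unused).
By complementary slackness, y = 0 for the non-binding constraints.
Dual feasibility on the basic columns requires 4·y_flour + 5·y_butter = 41.5, 6·y_flour + 3·y_butter = 55.5.
Solving: y_flour = 8.5, y_butter = 1.5.
Shadow price of butter = 1.5.

1.5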